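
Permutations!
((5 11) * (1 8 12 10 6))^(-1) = ((1 8 12 10 6)(5 11))^(-1) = (1 6 10 12 8)(5 11)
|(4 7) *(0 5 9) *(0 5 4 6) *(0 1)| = |(0 4 7 6 1)(5 9)| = 10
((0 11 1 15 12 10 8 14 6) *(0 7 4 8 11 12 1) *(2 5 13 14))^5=((0 12 10 11)(1 15)(2 5 13 14 6 7 4 8))^5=(0 12 10 11)(1 15)(2 7 13 8 6 5 4 14)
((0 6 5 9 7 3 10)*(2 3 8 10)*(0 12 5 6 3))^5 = ((0 3 2)(5 9 7 8 10 12))^5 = (0 2 3)(5 12 10 8 7 9)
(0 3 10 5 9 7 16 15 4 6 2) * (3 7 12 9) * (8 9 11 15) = (0 7 16 8 9 12 11 15 4 6 2)(3 10 5) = [7, 1, 0, 10, 6, 3, 2, 16, 9, 12, 5, 15, 11, 13, 14, 4, 8]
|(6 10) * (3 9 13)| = |(3 9 13)(6 10)| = 6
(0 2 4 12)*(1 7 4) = [2, 7, 1, 3, 12, 5, 6, 4, 8, 9, 10, 11, 0] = (0 2 1 7 4 12)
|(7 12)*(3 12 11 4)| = |(3 12 7 11 4)| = 5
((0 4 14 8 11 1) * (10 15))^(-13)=((0 4 14 8 11 1)(10 15))^(-13)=(0 1 11 8 14 4)(10 15)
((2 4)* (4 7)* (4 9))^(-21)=(2 4 9 7)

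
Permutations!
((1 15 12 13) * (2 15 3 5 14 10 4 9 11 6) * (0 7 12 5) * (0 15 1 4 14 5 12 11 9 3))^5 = (15)(0 1 2 6 11 7)(10 14)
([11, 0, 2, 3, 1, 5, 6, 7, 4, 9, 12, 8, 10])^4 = (12)(0 1 4 8 11)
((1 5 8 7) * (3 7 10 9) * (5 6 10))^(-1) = ((1 6 10 9 3 7)(5 8))^(-1) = (1 7 3 9 10 6)(5 8)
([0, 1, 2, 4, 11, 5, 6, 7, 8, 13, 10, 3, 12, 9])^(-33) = [0, 1, 2, 3, 4, 5, 6, 7, 8, 13, 10, 11, 12, 9]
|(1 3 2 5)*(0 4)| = 4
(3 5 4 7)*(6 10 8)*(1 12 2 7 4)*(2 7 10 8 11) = (1 12 7 3 5)(2 10 11)(6 8) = [0, 12, 10, 5, 4, 1, 8, 3, 6, 9, 11, 2, 7]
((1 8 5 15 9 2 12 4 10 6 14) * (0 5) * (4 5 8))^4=(1 14 6 10 4)(2 9 15 5 12)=((0 8)(1 4 10 6 14)(2 12 5 15 9))^4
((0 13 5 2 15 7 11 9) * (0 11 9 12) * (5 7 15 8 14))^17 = (15)(0 12 11 9 7 13)(2 8 14 5)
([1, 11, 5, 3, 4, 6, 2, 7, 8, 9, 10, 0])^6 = (11)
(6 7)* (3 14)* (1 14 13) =(1 14 3 13)(6 7) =[0, 14, 2, 13, 4, 5, 7, 6, 8, 9, 10, 11, 12, 1, 3]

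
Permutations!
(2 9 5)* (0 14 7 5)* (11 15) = [14, 1, 9, 3, 4, 2, 6, 5, 8, 0, 10, 15, 12, 13, 7, 11] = (0 14 7 5 2 9)(11 15)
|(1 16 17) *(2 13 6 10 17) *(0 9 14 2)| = |(0 9 14 2 13 6 10 17 1 16)| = 10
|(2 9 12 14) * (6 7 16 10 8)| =|(2 9 12 14)(6 7 16 10 8)| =20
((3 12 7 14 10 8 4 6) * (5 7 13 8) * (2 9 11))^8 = (14)(2 11 9)(3 13 4)(6 12 8)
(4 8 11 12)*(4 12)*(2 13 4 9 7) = (2 13 4 8 11 9 7) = [0, 1, 13, 3, 8, 5, 6, 2, 11, 7, 10, 9, 12, 4]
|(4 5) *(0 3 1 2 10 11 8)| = 14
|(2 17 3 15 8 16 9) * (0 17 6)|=9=|(0 17 3 15 8 16 9 2 6)|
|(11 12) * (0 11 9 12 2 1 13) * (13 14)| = |(0 11 2 1 14 13)(9 12)| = 6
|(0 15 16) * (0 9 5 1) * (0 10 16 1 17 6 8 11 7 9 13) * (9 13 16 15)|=9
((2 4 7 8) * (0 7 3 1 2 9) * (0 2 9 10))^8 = ((0 7 8 10)(1 9 2 4 3))^8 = (10)(1 4 9 3 2)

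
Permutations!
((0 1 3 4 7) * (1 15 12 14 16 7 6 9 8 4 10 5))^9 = ((0 15 12 14 16 7)(1 3 10 5)(4 6 9 8))^9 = (0 14)(1 3 10 5)(4 6 9 8)(7 12)(15 16)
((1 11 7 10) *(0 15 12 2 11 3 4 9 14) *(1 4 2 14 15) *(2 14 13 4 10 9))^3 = (0 14 3 1)(2 9 13 11 15 4 7 12)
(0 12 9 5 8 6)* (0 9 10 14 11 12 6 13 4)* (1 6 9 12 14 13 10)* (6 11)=(0 9 5 8 10 13 4)(1 11 14 6 12)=[9, 11, 2, 3, 0, 8, 12, 7, 10, 5, 13, 14, 1, 4, 6]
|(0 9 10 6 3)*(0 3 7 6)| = |(0 9 10)(6 7)| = 6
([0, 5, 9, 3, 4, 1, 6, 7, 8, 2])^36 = [0, 1, 2, 3, 4, 5, 6, 7, 8, 9]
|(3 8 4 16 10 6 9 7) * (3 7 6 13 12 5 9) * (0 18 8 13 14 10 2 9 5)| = |(0 18 8 4 16 2 9 6 3 13 12)(10 14)| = 22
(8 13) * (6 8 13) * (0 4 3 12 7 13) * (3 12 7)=(0 4 12 3 7 13)(6 8)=[4, 1, 2, 7, 12, 5, 8, 13, 6, 9, 10, 11, 3, 0]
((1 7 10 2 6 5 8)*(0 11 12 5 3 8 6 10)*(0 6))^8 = ((0 11 12 5)(1 7 6 3 8)(2 10))^8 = (12)(1 3 7 8 6)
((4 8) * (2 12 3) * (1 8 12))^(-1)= (1 2 3 12 4 8)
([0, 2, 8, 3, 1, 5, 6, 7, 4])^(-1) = [0, 4, 1, 3, 8, 5, 6, 7, 2]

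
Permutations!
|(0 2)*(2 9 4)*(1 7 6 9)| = |(0 1 7 6 9 4 2)| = 7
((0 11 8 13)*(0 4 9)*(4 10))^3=(0 13 9 8 4 11 10)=((0 11 8 13 10 4 9))^3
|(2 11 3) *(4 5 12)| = |(2 11 3)(4 5 12)| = 3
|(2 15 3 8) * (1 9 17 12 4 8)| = 9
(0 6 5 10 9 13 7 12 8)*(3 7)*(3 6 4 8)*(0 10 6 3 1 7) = [4, 7, 2, 0, 8, 6, 5, 12, 10, 13, 9, 11, 1, 3] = (0 4 8 10 9 13 3)(1 7 12)(5 6)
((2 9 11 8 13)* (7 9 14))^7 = ((2 14 7 9 11 8 13))^7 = (14)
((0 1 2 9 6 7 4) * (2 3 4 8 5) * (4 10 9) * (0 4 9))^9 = (0 1 3 10)(2 7)(5 6)(8 9)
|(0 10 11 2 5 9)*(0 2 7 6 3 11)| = 12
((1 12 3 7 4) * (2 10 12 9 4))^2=((1 9 4)(2 10 12 3 7))^2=(1 4 9)(2 12 7 10 3)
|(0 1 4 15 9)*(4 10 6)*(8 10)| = 8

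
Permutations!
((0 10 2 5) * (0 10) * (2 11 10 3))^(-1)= ((2 5 3)(10 11))^(-1)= (2 3 5)(10 11)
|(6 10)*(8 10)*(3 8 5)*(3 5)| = 4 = |(3 8 10 6)|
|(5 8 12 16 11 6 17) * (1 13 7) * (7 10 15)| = 35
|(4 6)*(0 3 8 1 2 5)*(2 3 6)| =15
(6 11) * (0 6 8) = [6, 1, 2, 3, 4, 5, 11, 7, 0, 9, 10, 8] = (0 6 11 8)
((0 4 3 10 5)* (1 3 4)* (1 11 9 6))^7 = (0 5 10 3 1 6 9 11)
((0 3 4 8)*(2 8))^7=((0 3 4 2 8))^7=(0 4 8 3 2)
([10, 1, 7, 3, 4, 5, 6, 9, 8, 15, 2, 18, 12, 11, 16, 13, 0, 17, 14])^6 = [13, 1, 18, 3, 4, 5, 6, 14, 8, 16, 11, 2, 12, 10, 9, 0, 15, 17, 7]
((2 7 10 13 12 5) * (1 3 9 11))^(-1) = ((1 3 9 11)(2 7 10 13 12 5))^(-1) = (1 11 9 3)(2 5 12 13 10 7)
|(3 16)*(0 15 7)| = |(0 15 7)(3 16)| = 6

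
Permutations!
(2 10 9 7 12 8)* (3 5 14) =[0, 1, 10, 5, 4, 14, 6, 12, 2, 7, 9, 11, 8, 13, 3] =(2 10 9 7 12 8)(3 5 14)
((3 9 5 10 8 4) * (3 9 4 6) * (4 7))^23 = ((3 7 4 9 5 10 8 6))^23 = (3 6 8 10 5 9 4 7)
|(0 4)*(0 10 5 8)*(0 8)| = |(0 4 10 5)| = 4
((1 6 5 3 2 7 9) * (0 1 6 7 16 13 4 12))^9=(0 13 3 9)(1 4 2 6)(5 7 12 16)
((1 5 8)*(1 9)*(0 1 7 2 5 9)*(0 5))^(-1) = (0 2 7 9 1)(5 8)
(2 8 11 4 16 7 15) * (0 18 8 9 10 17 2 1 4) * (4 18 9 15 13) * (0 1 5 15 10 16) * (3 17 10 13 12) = (0 9 16 7 12 3 17 2 13 4)(1 18 8 11)(5 15) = [9, 18, 13, 17, 0, 15, 6, 12, 11, 16, 10, 1, 3, 4, 14, 5, 7, 2, 8]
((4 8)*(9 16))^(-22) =(16)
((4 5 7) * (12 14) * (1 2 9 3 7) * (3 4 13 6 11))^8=((1 2 9 4 5)(3 7 13 6 11)(12 14))^8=(14)(1 4 2 5 9)(3 6 7 11 13)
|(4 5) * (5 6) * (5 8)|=4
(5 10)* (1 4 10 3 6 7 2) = [0, 4, 1, 6, 10, 3, 7, 2, 8, 9, 5] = (1 4 10 5 3 6 7 2)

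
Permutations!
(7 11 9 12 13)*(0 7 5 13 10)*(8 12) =(0 7 11 9 8 12 10)(5 13) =[7, 1, 2, 3, 4, 13, 6, 11, 12, 8, 0, 9, 10, 5]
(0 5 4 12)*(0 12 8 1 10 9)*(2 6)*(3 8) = (12)(0 5 4 3 8 1 10 9)(2 6) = [5, 10, 6, 8, 3, 4, 2, 7, 1, 0, 9, 11, 12]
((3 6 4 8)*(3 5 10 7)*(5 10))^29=((3 6 4 8 10 7))^29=(3 7 10 8 4 6)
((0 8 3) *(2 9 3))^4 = ((0 8 2 9 3))^4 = (0 3 9 2 8)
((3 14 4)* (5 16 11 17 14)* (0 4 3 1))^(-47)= (0 4 1)(3 5 16 11 17 14)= ((0 4 1)(3 5 16 11 17 14))^(-47)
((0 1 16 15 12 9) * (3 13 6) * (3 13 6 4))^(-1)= ((0 1 16 15 12 9)(3 6 13 4))^(-1)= (0 9 12 15 16 1)(3 4 13 6)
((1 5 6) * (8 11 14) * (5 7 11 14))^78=((1 7 11 5 6)(8 14))^78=(14)(1 5 7 6 11)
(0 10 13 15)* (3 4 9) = (0 10 13 15)(3 4 9) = [10, 1, 2, 4, 9, 5, 6, 7, 8, 3, 13, 11, 12, 15, 14, 0]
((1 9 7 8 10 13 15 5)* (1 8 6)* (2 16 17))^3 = ((1 9 7 6)(2 16 17)(5 8 10 13 15))^3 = (17)(1 6 7 9)(5 13 8 15 10)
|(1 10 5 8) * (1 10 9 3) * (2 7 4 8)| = 6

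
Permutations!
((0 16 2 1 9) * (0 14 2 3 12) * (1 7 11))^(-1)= ((0 16 3 12)(1 9 14 2 7 11))^(-1)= (0 12 3 16)(1 11 7 2 14 9)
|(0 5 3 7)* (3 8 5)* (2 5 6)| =12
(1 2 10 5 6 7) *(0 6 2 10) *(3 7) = (0 6 3 7 1 10 5 2) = [6, 10, 0, 7, 4, 2, 3, 1, 8, 9, 5]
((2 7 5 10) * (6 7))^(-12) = (2 5 6 10 7)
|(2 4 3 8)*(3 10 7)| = |(2 4 10 7 3 8)| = 6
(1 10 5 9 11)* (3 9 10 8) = (1 8 3 9 11)(5 10) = [0, 8, 2, 9, 4, 10, 6, 7, 3, 11, 5, 1]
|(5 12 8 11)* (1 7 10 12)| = 7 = |(1 7 10 12 8 11 5)|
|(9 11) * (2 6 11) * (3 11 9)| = 6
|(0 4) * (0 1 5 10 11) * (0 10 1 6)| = |(0 4 6)(1 5)(10 11)| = 6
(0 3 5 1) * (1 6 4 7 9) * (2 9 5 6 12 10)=(0 3 6 4 7 5 12 10 2 9 1)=[3, 0, 9, 6, 7, 12, 4, 5, 8, 1, 2, 11, 10]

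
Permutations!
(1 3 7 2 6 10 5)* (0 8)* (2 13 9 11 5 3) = (0 8)(1 2 6 10 3 7 13 9 11 5) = [8, 2, 6, 7, 4, 1, 10, 13, 0, 11, 3, 5, 12, 9]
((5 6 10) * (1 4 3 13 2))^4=(1 2 13 3 4)(5 6 10)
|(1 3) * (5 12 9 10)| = |(1 3)(5 12 9 10)| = 4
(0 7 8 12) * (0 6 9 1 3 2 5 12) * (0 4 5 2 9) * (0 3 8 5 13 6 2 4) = [7, 8, 4, 9, 13, 12, 3, 5, 0, 1, 10, 11, 2, 6] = (0 7 5 12 2 4 13 6 3 9 1 8)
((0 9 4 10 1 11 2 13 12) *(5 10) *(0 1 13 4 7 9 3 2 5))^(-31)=(0 3 2 4)(1 12 13 10 5 11)(7 9)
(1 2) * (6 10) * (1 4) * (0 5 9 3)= [5, 2, 4, 0, 1, 9, 10, 7, 8, 3, 6]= (0 5 9 3)(1 2 4)(6 10)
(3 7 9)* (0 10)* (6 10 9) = (0 9 3 7 6 10) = [9, 1, 2, 7, 4, 5, 10, 6, 8, 3, 0]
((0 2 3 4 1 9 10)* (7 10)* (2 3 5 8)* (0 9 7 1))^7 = ((0 3 4)(1 7 10 9)(2 5 8))^7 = (0 3 4)(1 9 10 7)(2 5 8)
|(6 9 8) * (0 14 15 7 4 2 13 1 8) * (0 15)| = 18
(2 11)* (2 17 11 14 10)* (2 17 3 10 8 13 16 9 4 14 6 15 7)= (2 6 15 7)(3 10 17 11)(4 14 8 13 16 9)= [0, 1, 6, 10, 14, 5, 15, 2, 13, 4, 17, 3, 12, 16, 8, 7, 9, 11]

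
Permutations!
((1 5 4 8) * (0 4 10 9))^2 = (0 8 5 9 4 1 10)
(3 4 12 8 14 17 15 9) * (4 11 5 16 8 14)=(3 11 5 16 8 4 12 14 17 15 9)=[0, 1, 2, 11, 12, 16, 6, 7, 4, 3, 10, 5, 14, 13, 17, 9, 8, 15]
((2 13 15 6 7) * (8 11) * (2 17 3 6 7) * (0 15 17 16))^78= (0 7)(2 3 13 6 17)(15 16)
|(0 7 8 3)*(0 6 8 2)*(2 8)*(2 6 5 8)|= |(0 7 2)(3 5 8)|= 3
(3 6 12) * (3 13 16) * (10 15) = (3 6 12 13 16)(10 15) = [0, 1, 2, 6, 4, 5, 12, 7, 8, 9, 15, 11, 13, 16, 14, 10, 3]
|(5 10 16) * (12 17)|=6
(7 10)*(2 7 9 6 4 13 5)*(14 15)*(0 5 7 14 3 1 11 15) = [5, 11, 14, 1, 13, 2, 4, 10, 8, 6, 9, 15, 12, 7, 0, 3] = (0 5 2 14)(1 11 15 3)(4 13 7 10 9 6)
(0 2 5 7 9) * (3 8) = (0 2 5 7 9)(3 8) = [2, 1, 5, 8, 4, 7, 6, 9, 3, 0]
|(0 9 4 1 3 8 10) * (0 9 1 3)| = |(0 1)(3 8 10 9 4)| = 10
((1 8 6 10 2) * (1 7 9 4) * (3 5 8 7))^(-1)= (1 4 9 7)(2 10 6 8 5 3)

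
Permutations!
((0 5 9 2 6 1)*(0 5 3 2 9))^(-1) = (9)(0 5 1 6 2 3)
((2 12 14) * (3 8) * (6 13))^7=((2 12 14)(3 8)(6 13))^7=(2 12 14)(3 8)(6 13)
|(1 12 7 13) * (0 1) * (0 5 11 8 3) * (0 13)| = |(0 1 12 7)(3 13 5 11 8)| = 20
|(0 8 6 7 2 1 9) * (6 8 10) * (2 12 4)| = 9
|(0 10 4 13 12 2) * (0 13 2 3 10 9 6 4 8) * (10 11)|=11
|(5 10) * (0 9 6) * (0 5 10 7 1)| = 6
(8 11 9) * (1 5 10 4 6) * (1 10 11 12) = (1 5 11 9 8 12)(4 6 10) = [0, 5, 2, 3, 6, 11, 10, 7, 12, 8, 4, 9, 1]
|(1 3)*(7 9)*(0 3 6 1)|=2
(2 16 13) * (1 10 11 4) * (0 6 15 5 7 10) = [6, 0, 16, 3, 1, 7, 15, 10, 8, 9, 11, 4, 12, 2, 14, 5, 13] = (0 6 15 5 7 10 11 4 1)(2 16 13)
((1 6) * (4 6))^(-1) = ((1 4 6))^(-1) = (1 6 4)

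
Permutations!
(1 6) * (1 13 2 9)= (1 6 13 2 9)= [0, 6, 9, 3, 4, 5, 13, 7, 8, 1, 10, 11, 12, 2]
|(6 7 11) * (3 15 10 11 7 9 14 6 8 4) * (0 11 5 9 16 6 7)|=22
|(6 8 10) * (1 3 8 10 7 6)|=6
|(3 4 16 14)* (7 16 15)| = |(3 4 15 7 16 14)| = 6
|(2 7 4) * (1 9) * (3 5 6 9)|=|(1 3 5 6 9)(2 7 4)|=15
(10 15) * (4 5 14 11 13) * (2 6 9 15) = (2 6 9 15 10)(4 5 14 11 13) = [0, 1, 6, 3, 5, 14, 9, 7, 8, 15, 2, 13, 12, 4, 11, 10]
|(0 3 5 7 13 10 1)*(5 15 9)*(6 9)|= 10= |(0 3 15 6 9 5 7 13 10 1)|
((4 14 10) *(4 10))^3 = (4 14)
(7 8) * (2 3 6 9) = (2 3 6 9)(7 8) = [0, 1, 3, 6, 4, 5, 9, 8, 7, 2]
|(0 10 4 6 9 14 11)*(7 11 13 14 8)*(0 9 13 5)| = 28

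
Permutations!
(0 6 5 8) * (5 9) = [6, 1, 2, 3, 4, 8, 9, 7, 0, 5] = (0 6 9 5 8)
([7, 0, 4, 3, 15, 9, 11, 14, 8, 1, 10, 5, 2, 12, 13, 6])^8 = (0 6 13 9 4 7 11 12 1 15 14 5 2)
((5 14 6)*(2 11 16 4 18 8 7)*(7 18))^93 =((2 11 16 4 7)(5 14 6)(8 18))^93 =(2 4 11 7 16)(8 18)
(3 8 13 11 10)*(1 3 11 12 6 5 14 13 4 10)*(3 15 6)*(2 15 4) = [0, 4, 15, 8, 10, 14, 5, 7, 2, 9, 11, 1, 3, 12, 13, 6] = (1 4 10 11)(2 15 6 5 14 13 12 3 8)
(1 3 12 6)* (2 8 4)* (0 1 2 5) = (0 1 3 12 6 2 8 4 5) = [1, 3, 8, 12, 5, 0, 2, 7, 4, 9, 10, 11, 6]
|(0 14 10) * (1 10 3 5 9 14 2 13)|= |(0 2 13 1 10)(3 5 9 14)|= 20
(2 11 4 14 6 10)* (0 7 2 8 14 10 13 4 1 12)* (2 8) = [7, 12, 11, 3, 10, 5, 13, 8, 14, 9, 2, 1, 0, 4, 6] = (0 7 8 14 6 13 4 10 2 11 1 12)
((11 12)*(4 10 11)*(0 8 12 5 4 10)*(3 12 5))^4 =(12) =((0 8 5 4)(3 12 10 11))^4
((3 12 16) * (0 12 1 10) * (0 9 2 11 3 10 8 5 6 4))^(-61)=((0 12 16 10 9 2 11 3 1 8 5 6 4))^(-61)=(0 9 1 4 10 3 6 16 11 5 12 2 8)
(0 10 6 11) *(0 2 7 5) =(0 10 6 11 2 7 5) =[10, 1, 7, 3, 4, 0, 11, 5, 8, 9, 6, 2]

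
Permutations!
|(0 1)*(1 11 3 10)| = 5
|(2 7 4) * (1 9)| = 6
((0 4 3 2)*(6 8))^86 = ((0 4 3 2)(6 8))^86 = (8)(0 3)(2 4)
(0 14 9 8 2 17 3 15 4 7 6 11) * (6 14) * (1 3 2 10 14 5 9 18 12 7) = [6, 3, 17, 15, 1, 9, 11, 5, 10, 8, 14, 0, 7, 13, 18, 4, 16, 2, 12] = (0 6 11)(1 3 15 4)(2 17)(5 9 8 10 14 18 12 7)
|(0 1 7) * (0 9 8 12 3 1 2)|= |(0 2)(1 7 9 8 12 3)|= 6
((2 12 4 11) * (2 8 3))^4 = (2 8 4)(3 11 12)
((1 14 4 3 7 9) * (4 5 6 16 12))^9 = ((1 14 5 6 16 12 4 3 7 9))^9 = (1 9 7 3 4 12 16 6 5 14)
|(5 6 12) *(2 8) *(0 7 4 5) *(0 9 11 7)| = |(2 8)(4 5 6 12 9 11 7)| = 14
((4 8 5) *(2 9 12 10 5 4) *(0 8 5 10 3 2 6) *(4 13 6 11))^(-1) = ((0 8 13 6)(2 9 12 3)(4 5 11))^(-1) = (0 6 13 8)(2 3 12 9)(4 11 5)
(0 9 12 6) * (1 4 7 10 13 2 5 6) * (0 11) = (0 9 12 1 4 7 10 13 2 5 6 11) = [9, 4, 5, 3, 7, 6, 11, 10, 8, 12, 13, 0, 1, 2]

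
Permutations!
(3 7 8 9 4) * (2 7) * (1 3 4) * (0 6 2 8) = (0 6 2 7)(1 3 8 9) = [6, 3, 7, 8, 4, 5, 2, 0, 9, 1]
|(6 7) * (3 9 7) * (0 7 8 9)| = |(0 7 6 3)(8 9)| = 4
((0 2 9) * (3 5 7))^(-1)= ((0 2 9)(3 5 7))^(-1)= (0 9 2)(3 7 5)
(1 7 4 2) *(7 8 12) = (1 8 12 7 4 2) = [0, 8, 1, 3, 2, 5, 6, 4, 12, 9, 10, 11, 7]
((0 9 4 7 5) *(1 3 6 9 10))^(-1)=((0 10 1 3 6 9 4 7 5))^(-1)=(0 5 7 4 9 6 3 1 10)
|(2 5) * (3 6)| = 2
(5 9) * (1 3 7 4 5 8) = (1 3 7 4 5 9 8) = [0, 3, 2, 7, 5, 9, 6, 4, 1, 8]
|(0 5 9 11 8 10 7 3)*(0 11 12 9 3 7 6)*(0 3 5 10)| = 6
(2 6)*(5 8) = (2 6)(5 8) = [0, 1, 6, 3, 4, 8, 2, 7, 5]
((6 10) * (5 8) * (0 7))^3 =((0 7)(5 8)(6 10))^3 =(0 7)(5 8)(6 10)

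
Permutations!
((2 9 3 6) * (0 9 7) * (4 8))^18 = (9)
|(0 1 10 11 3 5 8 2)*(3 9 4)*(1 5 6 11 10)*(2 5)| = 10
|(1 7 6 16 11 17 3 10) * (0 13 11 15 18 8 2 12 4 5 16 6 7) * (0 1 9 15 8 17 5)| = |(0 13 11 5 16 8 2 12 4)(3 10 9 15 18 17)| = 18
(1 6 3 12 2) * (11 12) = [0, 6, 1, 11, 4, 5, 3, 7, 8, 9, 10, 12, 2] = (1 6 3 11 12 2)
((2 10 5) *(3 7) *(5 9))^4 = (10) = ((2 10 9 5)(3 7))^4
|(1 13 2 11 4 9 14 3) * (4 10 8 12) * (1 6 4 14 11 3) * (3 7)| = |(1 13 2 7 3 6 4 9 11 10 8 12 14)| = 13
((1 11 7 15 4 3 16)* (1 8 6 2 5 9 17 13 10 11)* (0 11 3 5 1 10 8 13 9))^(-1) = ((0 11 7 15 4 5)(1 10 3 16 13 8 6 2)(9 17))^(-1) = (0 5 4 15 7 11)(1 2 6 8 13 16 3 10)(9 17)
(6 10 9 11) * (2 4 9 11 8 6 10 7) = [0, 1, 4, 3, 9, 5, 7, 2, 6, 8, 11, 10] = (2 4 9 8 6 7)(10 11)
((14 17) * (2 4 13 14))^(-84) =((2 4 13 14 17))^(-84) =(2 4 13 14 17)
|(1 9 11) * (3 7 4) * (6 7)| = |(1 9 11)(3 6 7 4)| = 12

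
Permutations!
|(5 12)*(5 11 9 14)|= 5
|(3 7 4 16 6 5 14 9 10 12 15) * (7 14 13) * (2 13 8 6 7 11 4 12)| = 12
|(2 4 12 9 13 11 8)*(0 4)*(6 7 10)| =|(0 4 12 9 13 11 8 2)(6 7 10)| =24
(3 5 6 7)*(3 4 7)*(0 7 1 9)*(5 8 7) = (0 5 6 3 8 7 4 1 9) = [5, 9, 2, 8, 1, 6, 3, 4, 7, 0]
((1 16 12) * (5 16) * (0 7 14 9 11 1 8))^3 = ((0 7 14 9 11 1 5 16 12 8))^3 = (0 9 5 8 14 1 12 7 11 16)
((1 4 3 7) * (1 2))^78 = (1 7 4 2 3)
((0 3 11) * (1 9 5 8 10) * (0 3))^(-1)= (1 10 8 5 9)(3 11)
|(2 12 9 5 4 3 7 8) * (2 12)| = 7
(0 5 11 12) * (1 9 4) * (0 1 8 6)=(0 5 11 12 1 9 4 8 6)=[5, 9, 2, 3, 8, 11, 0, 7, 6, 4, 10, 12, 1]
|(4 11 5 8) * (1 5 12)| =6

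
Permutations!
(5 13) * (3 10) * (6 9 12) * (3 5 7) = [0, 1, 2, 10, 4, 13, 9, 3, 8, 12, 5, 11, 6, 7] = (3 10 5 13 7)(6 9 12)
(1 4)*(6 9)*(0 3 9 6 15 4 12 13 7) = (0 3 9 15 4 1 12 13 7) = [3, 12, 2, 9, 1, 5, 6, 0, 8, 15, 10, 11, 13, 7, 14, 4]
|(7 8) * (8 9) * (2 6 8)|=|(2 6 8 7 9)|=5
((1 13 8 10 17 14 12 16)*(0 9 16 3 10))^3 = ((0 9 16 1 13 8)(3 10 17 14 12))^3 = (0 1)(3 14 10 12 17)(8 16)(9 13)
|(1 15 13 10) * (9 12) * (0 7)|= 4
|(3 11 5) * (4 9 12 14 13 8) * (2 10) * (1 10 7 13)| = |(1 10 2 7 13 8 4 9 12 14)(3 11 5)| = 30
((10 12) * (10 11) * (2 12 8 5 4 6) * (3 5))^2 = ((2 12 11 10 8 3 5 4 6))^2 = (2 11 8 5 6 12 10 3 4)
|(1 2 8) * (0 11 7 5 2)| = 7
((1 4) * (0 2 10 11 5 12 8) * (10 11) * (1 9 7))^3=((0 2 11 5 12 8)(1 4 9 7))^3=(0 5)(1 7 9 4)(2 12)(8 11)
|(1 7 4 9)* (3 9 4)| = |(1 7 3 9)| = 4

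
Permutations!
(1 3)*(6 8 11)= [0, 3, 2, 1, 4, 5, 8, 7, 11, 9, 10, 6]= (1 3)(6 8 11)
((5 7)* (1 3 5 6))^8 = ((1 3 5 7 6))^8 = (1 7 3 6 5)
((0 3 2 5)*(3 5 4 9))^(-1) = (0 5)(2 3 9 4)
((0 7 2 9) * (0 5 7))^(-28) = (9)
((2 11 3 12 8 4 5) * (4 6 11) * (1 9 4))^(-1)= ((1 9 4 5 2)(3 12 8 6 11))^(-1)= (1 2 5 4 9)(3 11 6 8 12)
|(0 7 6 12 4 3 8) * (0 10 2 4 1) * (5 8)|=|(0 7 6 12 1)(2 4 3 5 8 10)|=30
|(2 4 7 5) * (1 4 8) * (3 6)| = 6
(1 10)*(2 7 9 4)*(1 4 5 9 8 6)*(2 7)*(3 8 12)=(1 10 4 7 12 3 8 6)(5 9)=[0, 10, 2, 8, 7, 9, 1, 12, 6, 5, 4, 11, 3]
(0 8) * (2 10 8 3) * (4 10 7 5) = [3, 1, 7, 2, 10, 4, 6, 5, 0, 9, 8] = (0 3 2 7 5 4 10 8)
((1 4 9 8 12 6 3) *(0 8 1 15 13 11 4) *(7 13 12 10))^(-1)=(0 1 9 4 11 13 7 10 8)(3 6 12 15)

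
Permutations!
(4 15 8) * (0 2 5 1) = (0 2 5 1)(4 15 8) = [2, 0, 5, 3, 15, 1, 6, 7, 4, 9, 10, 11, 12, 13, 14, 8]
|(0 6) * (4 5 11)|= 6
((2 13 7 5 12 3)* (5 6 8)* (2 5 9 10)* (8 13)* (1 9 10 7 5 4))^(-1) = ((1 9 7 6 13 5 12 3 4)(2 8 10))^(-1) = (1 4 3 12 5 13 6 7 9)(2 10 8)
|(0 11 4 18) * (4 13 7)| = |(0 11 13 7 4 18)| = 6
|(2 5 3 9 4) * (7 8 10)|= |(2 5 3 9 4)(7 8 10)|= 15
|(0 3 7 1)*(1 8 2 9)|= 7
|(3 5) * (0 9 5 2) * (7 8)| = 10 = |(0 9 5 3 2)(7 8)|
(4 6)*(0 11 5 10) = (0 11 5 10)(4 6) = [11, 1, 2, 3, 6, 10, 4, 7, 8, 9, 0, 5]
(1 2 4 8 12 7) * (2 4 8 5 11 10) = (1 4 5 11 10 2 8 12 7) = [0, 4, 8, 3, 5, 11, 6, 1, 12, 9, 2, 10, 7]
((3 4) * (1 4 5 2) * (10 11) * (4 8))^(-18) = (11)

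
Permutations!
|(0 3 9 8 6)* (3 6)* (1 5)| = |(0 6)(1 5)(3 9 8)| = 6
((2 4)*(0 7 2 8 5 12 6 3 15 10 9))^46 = ((0 7 2 4 8 5 12 6 3 15 10 9))^46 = (0 10 3 12 8 2)(4 7 9 15 6 5)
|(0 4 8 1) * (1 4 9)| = 6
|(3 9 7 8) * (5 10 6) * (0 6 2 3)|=9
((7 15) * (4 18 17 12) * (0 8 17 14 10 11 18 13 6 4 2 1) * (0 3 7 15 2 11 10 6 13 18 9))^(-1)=(0 9 11 12 17 8)(1 2 7 3)(4 6 14 18)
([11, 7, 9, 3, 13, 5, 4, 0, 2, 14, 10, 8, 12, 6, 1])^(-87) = (0 11 8 2 9 14 1 7)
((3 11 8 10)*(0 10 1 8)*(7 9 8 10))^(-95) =(0 7 9 8 1 10 3 11)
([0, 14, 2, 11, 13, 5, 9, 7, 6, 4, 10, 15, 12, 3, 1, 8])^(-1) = [0, 14, 2, 13, 9, 5, 8, 7, 15, 6, 10, 3, 12, 4, 1, 11]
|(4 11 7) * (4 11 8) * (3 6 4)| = 4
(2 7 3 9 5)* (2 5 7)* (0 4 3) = (0 4 3 9 7) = [4, 1, 2, 9, 3, 5, 6, 0, 8, 7]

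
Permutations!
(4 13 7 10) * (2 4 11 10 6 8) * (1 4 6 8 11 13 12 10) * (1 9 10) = (1 4 12)(2 6 11 9 10 13 7 8) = [0, 4, 6, 3, 12, 5, 11, 8, 2, 10, 13, 9, 1, 7]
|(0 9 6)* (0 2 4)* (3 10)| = 10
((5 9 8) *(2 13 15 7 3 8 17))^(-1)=(2 17 9 5 8 3 7 15 13)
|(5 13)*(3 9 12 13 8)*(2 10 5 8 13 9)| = |(2 10 5 13 8 3)(9 12)| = 6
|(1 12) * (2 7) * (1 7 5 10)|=6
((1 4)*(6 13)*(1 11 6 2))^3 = (1 6)(2 11)(4 13)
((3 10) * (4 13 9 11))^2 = (4 9)(11 13)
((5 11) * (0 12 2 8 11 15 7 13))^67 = ((0 12 2 8 11 5 15 7 13))^67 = (0 11 13 8 7 2 15 12 5)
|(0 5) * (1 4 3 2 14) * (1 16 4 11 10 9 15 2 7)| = 22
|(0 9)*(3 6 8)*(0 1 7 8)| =|(0 9 1 7 8 3 6)| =7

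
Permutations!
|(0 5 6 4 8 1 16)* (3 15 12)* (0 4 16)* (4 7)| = 24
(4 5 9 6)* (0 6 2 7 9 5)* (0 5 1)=[6, 0, 7, 3, 5, 1, 4, 9, 8, 2]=(0 6 4 5 1)(2 7 9)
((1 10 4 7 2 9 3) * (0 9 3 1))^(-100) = (0 4)(1 2)(3 10)(7 9)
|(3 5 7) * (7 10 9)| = 5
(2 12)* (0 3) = (0 3)(2 12) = [3, 1, 12, 0, 4, 5, 6, 7, 8, 9, 10, 11, 2]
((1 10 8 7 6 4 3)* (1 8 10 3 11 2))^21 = (1 4 8 2 6 3 11 7)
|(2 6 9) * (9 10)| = 4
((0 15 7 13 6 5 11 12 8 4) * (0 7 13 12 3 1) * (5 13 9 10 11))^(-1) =(0 1 3 11 10 9 15)(4 8 12 7)(6 13)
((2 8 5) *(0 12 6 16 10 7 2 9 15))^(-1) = (0 15 9 5 8 2 7 10 16 6 12)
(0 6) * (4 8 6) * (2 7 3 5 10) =(0 4 8 6)(2 7 3 5 10) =[4, 1, 7, 5, 8, 10, 0, 3, 6, 9, 2]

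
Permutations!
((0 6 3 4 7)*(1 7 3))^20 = ((0 6 1 7)(3 4))^20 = (7)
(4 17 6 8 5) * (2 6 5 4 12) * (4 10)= (2 6 8 10 4 17 5 12)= [0, 1, 6, 3, 17, 12, 8, 7, 10, 9, 4, 11, 2, 13, 14, 15, 16, 5]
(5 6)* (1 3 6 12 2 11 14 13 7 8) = (1 3 6 5 12 2 11 14 13 7 8) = [0, 3, 11, 6, 4, 12, 5, 8, 1, 9, 10, 14, 2, 7, 13]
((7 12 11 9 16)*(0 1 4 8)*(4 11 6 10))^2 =((0 1 11 9 16 7 12 6 10 4 8))^2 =(0 11 16 12 10 8 1 9 7 6 4)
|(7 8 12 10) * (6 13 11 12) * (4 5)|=|(4 5)(6 13 11 12 10 7 8)|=14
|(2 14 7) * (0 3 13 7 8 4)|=8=|(0 3 13 7 2 14 8 4)|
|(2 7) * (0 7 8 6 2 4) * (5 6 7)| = 7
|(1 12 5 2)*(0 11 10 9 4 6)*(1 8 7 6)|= |(0 11 10 9 4 1 12 5 2 8 7 6)|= 12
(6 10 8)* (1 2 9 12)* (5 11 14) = (1 2 9 12)(5 11 14)(6 10 8) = [0, 2, 9, 3, 4, 11, 10, 7, 6, 12, 8, 14, 1, 13, 5]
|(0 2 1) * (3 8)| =6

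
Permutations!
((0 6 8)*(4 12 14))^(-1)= (0 8 6)(4 14 12)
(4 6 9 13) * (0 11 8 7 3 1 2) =(0 11 8 7 3 1 2)(4 6 9 13) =[11, 2, 0, 1, 6, 5, 9, 3, 7, 13, 10, 8, 12, 4]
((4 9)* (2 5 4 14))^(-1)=((2 5 4 9 14))^(-1)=(2 14 9 4 5)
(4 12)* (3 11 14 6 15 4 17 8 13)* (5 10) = [0, 1, 2, 11, 12, 10, 15, 7, 13, 9, 5, 14, 17, 3, 6, 4, 16, 8] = (3 11 14 6 15 4 12 17 8 13)(5 10)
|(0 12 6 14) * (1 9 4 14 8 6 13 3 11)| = 18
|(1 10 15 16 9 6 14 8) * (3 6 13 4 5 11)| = |(1 10 15 16 9 13 4 5 11 3 6 14 8)| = 13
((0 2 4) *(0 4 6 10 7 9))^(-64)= ((0 2 6 10 7 9))^(-64)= (0 6 7)(2 10 9)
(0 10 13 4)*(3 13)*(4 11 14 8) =(0 10 3 13 11 14 8 4) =[10, 1, 2, 13, 0, 5, 6, 7, 4, 9, 3, 14, 12, 11, 8]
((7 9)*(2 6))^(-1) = (2 6)(7 9)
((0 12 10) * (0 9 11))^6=(0 12 10 9 11)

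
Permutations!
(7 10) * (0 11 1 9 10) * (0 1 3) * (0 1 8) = (0 11 3 1 9 10 7 8) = [11, 9, 2, 1, 4, 5, 6, 8, 0, 10, 7, 3]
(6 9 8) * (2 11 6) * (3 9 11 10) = [0, 1, 10, 9, 4, 5, 11, 7, 2, 8, 3, 6] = (2 10 3 9 8)(6 11)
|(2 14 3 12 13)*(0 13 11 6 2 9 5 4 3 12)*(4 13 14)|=24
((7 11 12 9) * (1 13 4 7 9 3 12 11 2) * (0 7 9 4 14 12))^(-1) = (0 3 12 14 13 1 2 7)(4 9) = ((0 7 2 1 13 14 12 3)(4 9))^(-1)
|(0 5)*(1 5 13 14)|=5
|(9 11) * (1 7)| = |(1 7)(9 11)| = 2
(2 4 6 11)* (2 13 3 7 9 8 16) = (2 4 6 11 13 3 7 9 8 16) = [0, 1, 4, 7, 6, 5, 11, 9, 16, 8, 10, 13, 12, 3, 14, 15, 2]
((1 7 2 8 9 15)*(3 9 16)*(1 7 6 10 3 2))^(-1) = ((1 6 10 3 9 15 7)(2 8 16))^(-1) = (1 7 15 9 3 10 6)(2 16 8)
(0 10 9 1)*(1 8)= (0 10 9 8 1)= [10, 0, 2, 3, 4, 5, 6, 7, 1, 8, 9]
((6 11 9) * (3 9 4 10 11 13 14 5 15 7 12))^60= ((3 9 6 13 14 5 15 7 12)(4 10 11))^60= (3 15 13)(5 6 12)(7 14 9)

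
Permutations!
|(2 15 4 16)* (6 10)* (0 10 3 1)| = |(0 10 6 3 1)(2 15 4 16)| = 20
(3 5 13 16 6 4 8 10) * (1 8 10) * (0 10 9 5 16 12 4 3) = (0 10)(1 8)(3 16 6)(4 9 5 13 12) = [10, 8, 2, 16, 9, 13, 3, 7, 1, 5, 0, 11, 4, 12, 14, 15, 6]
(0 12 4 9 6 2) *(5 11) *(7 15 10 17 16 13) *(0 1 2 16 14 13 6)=(0 12 4 9)(1 2)(5 11)(6 16)(7 15 10 17 14 13)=[12, 2, 1, 3, 9, 11, 16, 15, 8, 0, 17, 5, 4, 7, 13, 10, 6, 14]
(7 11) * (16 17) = (7 11)(16 17) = [0, 1, 2, 3, 4, 5, 6, 11, 8, 9, 10, 7, 12, 13, 14, 15, 17, 16]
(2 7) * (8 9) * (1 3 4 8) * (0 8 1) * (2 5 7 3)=(0 8 9)(1 2 3 4)(5 7)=[8, 2, 3, 4, 1, 7, 6, 5, 9, 0]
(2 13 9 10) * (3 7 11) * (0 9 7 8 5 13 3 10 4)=[9, 1, 3, 8, 0, 13, 6, 11, 5, 4, 2, 10, 12, 7]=(0 9 4)(2 3 8 5 13 7 11 10)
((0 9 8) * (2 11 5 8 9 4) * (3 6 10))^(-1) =((0 4 2 11 5 8)(3 6 10))^(-1) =(0 8 5 11 2 4)(3 10 6)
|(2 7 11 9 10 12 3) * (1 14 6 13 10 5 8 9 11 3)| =|(1 14 6 13 10 12)(2 7 3)(5 8 9)| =6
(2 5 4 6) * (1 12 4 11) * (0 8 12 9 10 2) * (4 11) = (0 8 12 11 1 9 10 2 5 4 6) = [8, 9, 5, 3, 6, 4, 0, 7, 12, 10, 2, 1, 11]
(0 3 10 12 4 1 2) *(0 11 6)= (0 3 10 12 4 1 2 11 6)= [3, 2, 11, 10, 1, 5, 0, 7, 8, 9, 12, 6, 4]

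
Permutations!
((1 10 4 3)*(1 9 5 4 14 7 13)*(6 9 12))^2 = ((1 10 14 7 13)(3 12 6 9 5 4))^2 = (1 14 13 10 7)(3 6 5)(4 12 9)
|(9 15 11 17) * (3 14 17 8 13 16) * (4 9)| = 10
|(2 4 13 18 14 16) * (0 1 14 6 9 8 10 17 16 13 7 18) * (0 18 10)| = 24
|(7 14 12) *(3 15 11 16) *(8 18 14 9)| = 12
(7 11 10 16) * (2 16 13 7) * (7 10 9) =(2 16)(7 11 9)(10 13) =[0, 1, 16, 3, 4, 5, 6, 11, 8, 7, 13, 9, 12, 10, 14, 15, 2]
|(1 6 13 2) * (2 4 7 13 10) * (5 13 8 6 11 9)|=|(1 11 9 5 13 4 7 8 6 10 2)|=11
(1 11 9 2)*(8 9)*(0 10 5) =[10, 11, 1, 3, 4, 0, 6, 7, 9, 2, 5, 8] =(0 10 5)(1 11 8 9 2)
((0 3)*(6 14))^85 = ((0 3)(6 14))^85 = (0 3)(6 14)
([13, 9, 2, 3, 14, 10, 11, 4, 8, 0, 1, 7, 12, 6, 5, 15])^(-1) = [9, 10, 2, 3, 7, 14, 13, 11, 8, 1, 5, 6, 12, 0, 4, 15]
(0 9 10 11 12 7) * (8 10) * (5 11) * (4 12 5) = [9, 1, 2, 3, 12, 11, 6, 0, 10, 8, 4, 5, 7] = (0 9 8 10 4 12 7)(5 11)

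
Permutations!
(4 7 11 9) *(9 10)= (4 7 11 10 9)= [0, 1, 2, 3, 7, 5, 6, 11, 8, 4, 9, 10]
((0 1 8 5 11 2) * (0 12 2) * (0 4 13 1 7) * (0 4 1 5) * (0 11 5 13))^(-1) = (13)(0 4 7)(1 11 8)(2 12)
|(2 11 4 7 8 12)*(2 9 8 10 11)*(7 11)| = 6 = |(4 11)(7 10)(8 12 9)|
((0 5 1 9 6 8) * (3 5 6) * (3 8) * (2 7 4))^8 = (0 6 3 5 1 9 8)(2 4 7)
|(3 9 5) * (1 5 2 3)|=|(1 5)(2 3 9)|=6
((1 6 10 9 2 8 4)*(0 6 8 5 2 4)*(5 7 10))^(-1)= (0 8 1 4 9 10 7 2 5 6)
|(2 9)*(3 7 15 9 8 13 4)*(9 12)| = 9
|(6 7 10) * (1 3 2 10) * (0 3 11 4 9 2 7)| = 10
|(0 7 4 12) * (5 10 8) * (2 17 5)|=20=|(0 7 4 12)(2 17 5 10 8)|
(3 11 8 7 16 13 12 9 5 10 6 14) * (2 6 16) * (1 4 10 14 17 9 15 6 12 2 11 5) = [0, 4, 12, 5, 10, 14, 17, 11, 7, 1, 16, 8, 15, 2, 3, 6, 13, 9] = (1 4 10 16 13 2 12 15 6 17 9)(3 5 14)(7 11 8)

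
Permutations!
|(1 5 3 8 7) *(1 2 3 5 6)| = |(1 6)(2 3 8 7)| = 4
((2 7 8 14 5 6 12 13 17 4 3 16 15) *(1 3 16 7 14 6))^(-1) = (1 5 14 2 15 16 4 17 13 12 6 8 7 3)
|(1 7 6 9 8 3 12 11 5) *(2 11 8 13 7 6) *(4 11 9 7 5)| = 42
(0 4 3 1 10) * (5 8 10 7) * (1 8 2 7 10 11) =[4, 10, 7, 8, 3, 2, 6, 5, 11, 9, 0, 1] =(0 4 3 8 11 1 10)(2 7 5)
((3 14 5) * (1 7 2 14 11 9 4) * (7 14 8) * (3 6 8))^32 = ((1 14 5 6 8 7 2 3 11 9 4))^32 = (1 4 9 11 3 2 7 8 6 5 14)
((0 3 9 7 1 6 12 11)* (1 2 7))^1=(0 3 9 1 6 12 11)(2 7)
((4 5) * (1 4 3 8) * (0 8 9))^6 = ((0 8 1 4 5 3 9))^6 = (0 9 3 5 4 1 8)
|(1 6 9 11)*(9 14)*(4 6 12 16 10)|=|(1 12 16 10 4 6 14 9 11)|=9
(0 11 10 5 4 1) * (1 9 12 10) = (0 11 1)(4 9 12 10 5) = [11, 0, 2, 3, 9, 4, 6, 7, 8, 12, 5, 1, 10]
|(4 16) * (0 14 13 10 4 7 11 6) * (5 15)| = 18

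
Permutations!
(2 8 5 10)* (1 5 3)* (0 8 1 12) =(0 8 3 12)(1 5 10 2) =[8, 5, 1, 12, 4, 10, 6, 7, 3, 9, 2, 11, 0]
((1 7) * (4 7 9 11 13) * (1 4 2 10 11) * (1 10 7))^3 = ((1 9 10 11 13 2 7 4))^3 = (1 11 7 9 13 4 10 2)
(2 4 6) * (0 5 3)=(0 5 3)(2 4 6)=[5, 1, 4, 0, 6, 3, 2]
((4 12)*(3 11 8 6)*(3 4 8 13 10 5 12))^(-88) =(3 13 5 8 4 11 10 12 6)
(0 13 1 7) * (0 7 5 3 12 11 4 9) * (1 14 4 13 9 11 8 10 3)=(0 9)(1 5)(3 12 8 10)(4 11 13 14)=[9, 5, 2, 12, 11, 1, 6, 7, 10, 0, 3, 13, 8, 14, 4]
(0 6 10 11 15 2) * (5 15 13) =(0 6 10 11 13 5 15 2) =[6, 1, 0, 3, 4, 15, 10, 7, 8, 9, 11, 13, 12, 5, 14, 2]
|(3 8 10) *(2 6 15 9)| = 12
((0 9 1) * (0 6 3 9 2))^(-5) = (0 2)(1 9 3 6)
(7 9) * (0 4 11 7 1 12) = (0 4 11 7 9 1 12) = [4, 12, 2, 3, 11, 5, 6, 9, 8, 1, 10, 7, 0]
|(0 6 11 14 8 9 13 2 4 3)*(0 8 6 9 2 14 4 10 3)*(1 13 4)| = |(0 9 4)(1 13 14 6 11)(2 10 3 8)| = 60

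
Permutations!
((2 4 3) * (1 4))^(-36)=(4)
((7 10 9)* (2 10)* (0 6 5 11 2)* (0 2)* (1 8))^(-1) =((0 6 5 11)(1 8)(2 10 9 7))^(-1) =(0 11 5 6)(1 8)(2 7 9 10)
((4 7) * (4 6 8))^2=((4 7 6 8))^2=(4 6)(7 8)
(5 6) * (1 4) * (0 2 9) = (0 2 9)(1 4)(5 6) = [2, 4, 9, 3, 1, 6, 5, 7, 8, 0]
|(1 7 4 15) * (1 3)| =5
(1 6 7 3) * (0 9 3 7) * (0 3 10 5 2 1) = (0 9 10 5 2 1 6 3) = [9, 6, 1, 0, 4, 2, 3, 7, 8, 10, 5]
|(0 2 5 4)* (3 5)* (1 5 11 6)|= 8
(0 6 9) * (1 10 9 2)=(0 6 2 1 10 9)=[6, 10, 1, 3, 4, 5, 2, 7, 8, 0, 9]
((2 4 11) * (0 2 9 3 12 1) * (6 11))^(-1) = (0 1 12 3 9 11 6 4 2)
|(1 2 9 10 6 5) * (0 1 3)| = 8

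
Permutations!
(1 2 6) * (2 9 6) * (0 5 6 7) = (0 5 6 1 9 7) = [5, 9, 2, 3, 4, 6, 1, 0, 8, 7]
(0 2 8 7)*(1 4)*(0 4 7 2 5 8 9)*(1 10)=(0 5 8 2 9)(1 7 4 10)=[5, 7, 9, 3, 10, 8, 6, 4, 2, 0, 1]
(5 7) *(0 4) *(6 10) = [4, 1, 2, 3, 0, 7, 10, 5, 8, 9, 6] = (0 4)(5 7)(6 10)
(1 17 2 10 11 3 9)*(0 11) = (0 11 3 9 1 17 2 10) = [11, 17, 10, 9, 4, 5, 6, 7, 8, 1, 0, 3, 12, 13, 14, 15, 16, 2]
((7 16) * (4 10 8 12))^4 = ((4 10 8 12)(7 16))^4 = (16)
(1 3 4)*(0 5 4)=[5, 3, 2, 0, 1, 4]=(0 5 4 1 3)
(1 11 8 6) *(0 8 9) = (0 8 6 1 11 9) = [8, 11, 2, 3, 4, 5, 1, 7, 6, 0, 10, 9]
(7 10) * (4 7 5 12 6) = (4 7 10 5 12 6) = [0, 1, 2, 3, 7, 12, 4, 10, 8, 9, 5, 11, 6]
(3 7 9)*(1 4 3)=(1 4 3 7 9)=[0, 4, 2, 7, 3, 5, 6, 9, 8, 1]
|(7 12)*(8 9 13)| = 6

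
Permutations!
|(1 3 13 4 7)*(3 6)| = 6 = |(1 6 3 13 4 7)|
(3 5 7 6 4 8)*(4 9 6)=(3 5 7 4 8)(6 9)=[0, 1, 2, 5, 8, 7, 9, 4, 3, 6]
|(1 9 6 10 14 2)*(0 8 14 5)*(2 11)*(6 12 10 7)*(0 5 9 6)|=24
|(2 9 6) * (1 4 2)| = 5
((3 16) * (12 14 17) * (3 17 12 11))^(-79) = (3 16 17 11)(12 14)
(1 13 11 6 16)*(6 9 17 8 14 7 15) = (1 13 11 9 17 8 14 7 15 6 16) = [0, 13, 2, 3, 4, 5, 16, 15, 14, 17, 10, 9, 12, 11, 7, 6, 1, 8]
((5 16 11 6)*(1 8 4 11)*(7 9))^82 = (1 5 11 8 16 6 4)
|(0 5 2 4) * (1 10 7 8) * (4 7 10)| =7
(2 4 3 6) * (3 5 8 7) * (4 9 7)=(2 9 7 3 6)(4 5 8)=[0, 1, 9, 6, 5, 8, 2, 3, 4, 7]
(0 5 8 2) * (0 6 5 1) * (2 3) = (0 1)(2 6 5 8 3) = [1, 0, 6, 2, 4, 8, 5, 7, 3]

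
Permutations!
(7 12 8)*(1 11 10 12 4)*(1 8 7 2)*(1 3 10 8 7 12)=(12)(1 11 8 2 3 10)(4 7)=[0, 11, 3, 10, 7, 5, 6, 4, 2, 9, 1, 8, 12]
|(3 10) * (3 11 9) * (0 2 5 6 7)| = 20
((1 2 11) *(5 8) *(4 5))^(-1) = ((1 2 11)(4 5 8))^(-1) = (1 11 2)(4 8 5)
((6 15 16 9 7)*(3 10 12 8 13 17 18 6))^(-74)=(3 9 15 18 13 12)(6 17 8 10 7 16)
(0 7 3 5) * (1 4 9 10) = (0 7 3 5)(1 4 9 10) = [7, 4, 2, 5, 9, 0, 6, 3, 8, 10, 1]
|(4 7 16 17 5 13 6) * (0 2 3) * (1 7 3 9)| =12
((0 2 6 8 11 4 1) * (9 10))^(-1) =(0 1 4 11 8 6 2)(9 10)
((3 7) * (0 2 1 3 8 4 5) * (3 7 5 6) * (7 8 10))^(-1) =(0 5 3 6 4 8 1 2)(7 10)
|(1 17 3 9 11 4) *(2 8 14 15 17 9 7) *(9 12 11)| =28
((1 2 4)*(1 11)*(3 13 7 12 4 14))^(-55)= ((1 2 14 3 13 7 12 4 11))^(-55)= (1 11 4 12 7 13 3 14 2)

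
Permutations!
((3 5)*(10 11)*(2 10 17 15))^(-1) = (2 15 17 11 10)(3 5)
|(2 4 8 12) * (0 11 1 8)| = 7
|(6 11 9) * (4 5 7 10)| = |(4 5 7 10)(6 11 9)| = 12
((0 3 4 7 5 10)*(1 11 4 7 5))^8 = (11)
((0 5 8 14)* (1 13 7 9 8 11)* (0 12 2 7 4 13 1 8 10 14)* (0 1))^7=(0 11 1 5 8)(2 7 9 10 14 12)(4 13)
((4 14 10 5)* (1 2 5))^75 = (1 4)(2 14)(5 10)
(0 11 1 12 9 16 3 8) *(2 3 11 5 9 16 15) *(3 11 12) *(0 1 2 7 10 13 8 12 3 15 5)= (1 15 7 10 13 8)(2 11)(3 12 16)(5 9)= [0, 15, 11, 12, 4, 9, 6, 10, 1, 5, 13, 2, 16, 8, 14, 7, 3]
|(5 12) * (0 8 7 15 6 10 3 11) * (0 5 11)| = |(0 8 7 15 6 10 3)(5 12 11)| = 21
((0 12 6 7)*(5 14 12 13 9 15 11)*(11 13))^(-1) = ((0 11 5 14 12 6 7)(9 15 13))^(-1) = (0 7 6 12 14 5 11)(9 13 15)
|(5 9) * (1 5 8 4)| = |(1 5 9 8 4)| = 5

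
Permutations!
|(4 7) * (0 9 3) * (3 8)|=4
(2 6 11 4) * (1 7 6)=(1 7 6 11 4 2)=[0, 7, 1, 3, 2, 5, 11, 6, 8, 9, 10, 4]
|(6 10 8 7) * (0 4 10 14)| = |(0 4 10 8 7 6 14)| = 7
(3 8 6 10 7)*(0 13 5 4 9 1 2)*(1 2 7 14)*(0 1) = (0 13 5 4 9 2 1 7 3 8 6 10 14) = [13, 7, 1, 8, 9, 4, 10, 3, 6, 2, 14, 11, 12, 5, 0]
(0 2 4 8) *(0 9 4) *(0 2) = [0, 1, 2, 3, 8, 5, 6, 7, 9, 4] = (4 8 9)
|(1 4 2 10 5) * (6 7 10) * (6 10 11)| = |(1 4 2 10 5)(6 7 11)| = 15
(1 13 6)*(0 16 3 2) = (0 16 3 2)(1 13 6) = [16, 13, 0, 2, 4, 5, 1, 7, 8, 9, 10, 11, 12, 6, 14, 15, 3]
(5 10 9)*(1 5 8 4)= (1 5 10 9 8 4)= [0, 5, 2, 3, 1, 10, 6, 7, 4, 8, 9]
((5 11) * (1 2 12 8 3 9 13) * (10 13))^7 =(1 13 10 9 3 8 12 2)(5 11)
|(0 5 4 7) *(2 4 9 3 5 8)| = |(0 8 2 4 7)(3 5 9)| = 15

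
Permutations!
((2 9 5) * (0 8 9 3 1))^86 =((0 8 9 5 2 3 1))^86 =(0 9 2 1 8 5 3)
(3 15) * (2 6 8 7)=(2 6 8 7)(3 15)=[0, 1, 6, 15, 4, 5, 8, 2, 7, 9, 10, 11, 12, 13, 14, 3]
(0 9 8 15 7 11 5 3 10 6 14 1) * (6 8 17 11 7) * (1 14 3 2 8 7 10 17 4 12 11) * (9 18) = [18, 0, 8, 17, 12, 2, 3, 10, 15, 4, 7, 5, 11, 13, 14, 6, 16, 1, 9] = (0 18 9 4 12 11 5 2 8 15 6 3 17 1)(7 10)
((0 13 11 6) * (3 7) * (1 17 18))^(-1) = ((0 13 11 6)(1 17 18)(3 7))^(-1) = (0 6 11 13)(1 18 17)(3 7)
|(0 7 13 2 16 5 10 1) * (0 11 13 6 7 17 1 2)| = |(0 17 1 11 13)(2 16 5 10)(6 7)| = 20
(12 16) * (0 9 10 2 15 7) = (0 9 10 2 15 7)(12 16) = [9, 1, 15, 3, 4, 5, 6, 0, 8, 10, 2, 11, 16, 13, 14, 7, 12]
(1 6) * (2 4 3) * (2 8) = (1 6)(2 4 3 8) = [0, 6, 4, 8, 3, 5, 1, 7, 2]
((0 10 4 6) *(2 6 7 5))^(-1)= ((0 10 4 7 5 2 6))^(-1)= (0 6 2 5 7 4 10)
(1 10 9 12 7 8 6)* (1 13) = (1 10 9 12 7 8 6 13) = [0, 10, 2, 3, 4, 5, 13, 8, 6, 12, 9, 11, 7, 1]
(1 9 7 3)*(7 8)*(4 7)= (1 9 8 4 7 3)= [0, 9, 2, 1, 7, 5, 6, 3, 4, 8]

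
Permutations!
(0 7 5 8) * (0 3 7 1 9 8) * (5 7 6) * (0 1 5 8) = (0 5 1 9)(3 6 8) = [5, 9, 2, 6, 4, 1, 8, 7, 3, 0]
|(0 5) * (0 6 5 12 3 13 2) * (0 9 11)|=14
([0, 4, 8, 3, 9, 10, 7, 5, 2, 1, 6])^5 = [0, 9, 8, 3, 1, 10, 7, 5, 2, 4, 6]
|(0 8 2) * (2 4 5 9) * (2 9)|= |(9)(0 8 4 5 2)|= 5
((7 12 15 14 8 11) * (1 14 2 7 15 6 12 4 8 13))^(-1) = (1 13 14)(2 15 11 8 4 7)(6 12)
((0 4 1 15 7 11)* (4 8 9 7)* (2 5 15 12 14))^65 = ((0 8 9 7 11)(1 12 14 2 5 15 4))^65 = (1 14 5 4 12 2 15)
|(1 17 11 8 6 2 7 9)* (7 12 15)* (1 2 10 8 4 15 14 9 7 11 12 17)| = |(2 17 12 14 9)(4 15 11)(6 10 8)| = 15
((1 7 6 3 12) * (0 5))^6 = ((0 5)(1 7 6 3 12))^6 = (1 7 6 3 12)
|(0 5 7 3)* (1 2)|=4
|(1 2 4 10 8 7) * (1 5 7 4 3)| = 6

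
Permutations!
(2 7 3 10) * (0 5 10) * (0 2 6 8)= (0 5 10 6 8)(2 7 3)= [5, 1, 7, 2, 4, 10, 8, 3, 0, 9, 6]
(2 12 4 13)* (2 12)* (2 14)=(2 14)(4 13 12)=[0, 1, 14, 3, 13, 5, 6, 7, 8, 9, 10, 11, 4, 12, 2]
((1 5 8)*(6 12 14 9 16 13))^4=((1 5 8)(6 12 14 9 16 13))^4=(1 5 8)(6 16 14)(9 12 13)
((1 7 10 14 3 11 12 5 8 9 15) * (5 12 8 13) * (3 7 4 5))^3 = (1 13 8)(3 9 4)(5 11 15)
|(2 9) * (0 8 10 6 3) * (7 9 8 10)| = |(0 10 6 3)(2 8 7 9)| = 4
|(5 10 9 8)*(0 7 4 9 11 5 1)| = 6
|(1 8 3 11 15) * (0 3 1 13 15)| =6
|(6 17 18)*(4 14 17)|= 5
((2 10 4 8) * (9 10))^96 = ((2 9 10 4 8))^96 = (2 9 10 4 8)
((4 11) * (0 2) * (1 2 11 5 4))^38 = ((0 11 1 2)(4 5))^38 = (0 1)(2 11)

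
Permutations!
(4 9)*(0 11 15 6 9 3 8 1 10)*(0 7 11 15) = (0 15 6 9 4 3 8 1 10 7 11) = [15, 10, 2, 8, 3, 5, 9, 11, 1, 4, 7, 0, 12, 13, 14, 6]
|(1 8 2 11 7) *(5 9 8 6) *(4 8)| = |(1 6 5 9 4 8 2 11 7)| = 9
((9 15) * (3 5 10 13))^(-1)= (3 13 10 5)(9 15)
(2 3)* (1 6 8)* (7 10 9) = (1 6 8)(2 3)(7 10 9) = [0, 6, 3, 2, 4, 5, 8, 10, 1, 7, 9]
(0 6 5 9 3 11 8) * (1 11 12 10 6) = (0 1 11 8)(3 12 10 6 5 9) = [1, 11, 2, 12, 4, 9, 5, 7, 0, 3, 6, 8, 10]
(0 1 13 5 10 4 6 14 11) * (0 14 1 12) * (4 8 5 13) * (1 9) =(0 12)(1 4 6 9)(5 10 8)(11 14) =[12, 4, 2, 3, 6, 10, 9, 7, 5, 1, 8, 14, 0, 13, 11]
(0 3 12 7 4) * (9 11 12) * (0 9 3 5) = [5, 1, 2, 3, 9, 0, 6, 4, 8, 11, 10, 12, 7] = (0 5)(4 9 11 12 7)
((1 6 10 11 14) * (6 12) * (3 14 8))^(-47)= ((1 12 6 10 11 8 3 14))^(-47)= (1 12 6 10 11 8 3 14)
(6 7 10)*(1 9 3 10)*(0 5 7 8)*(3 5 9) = (0 9 5 7 1 3 10 6 8) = [9, 3, 2, 10, 4, 7, 8, 1, 0, 5, 6]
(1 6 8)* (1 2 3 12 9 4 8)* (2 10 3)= [0, 6, 2, 12, 8, 5, 1, 7, 10, 4, 3, 11, 9]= (1 6)(3 12 9 4 8 10)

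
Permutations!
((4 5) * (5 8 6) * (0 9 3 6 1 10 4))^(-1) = (0 5 6 3 9)(1 8 4 10)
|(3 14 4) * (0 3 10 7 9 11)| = 8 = |(0 3 14 4 10 7 9 11)|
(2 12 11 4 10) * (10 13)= (2 12 11 4 13 10)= [0, 1, 12, 3, 13, 5, 6, 7, 8, 9, 2, 4, 11, 10]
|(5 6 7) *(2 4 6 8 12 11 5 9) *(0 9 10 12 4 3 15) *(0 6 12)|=|(0 9 2 3 15 6 7 10)(4 12 11 5 8)|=40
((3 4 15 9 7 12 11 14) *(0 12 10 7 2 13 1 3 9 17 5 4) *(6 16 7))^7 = (0 1 2 14 12 3 13 9 11)(4 5 17 15)(6 10 7 16)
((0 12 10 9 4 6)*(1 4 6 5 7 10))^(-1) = (0 6 9 10 7 5 4 1 12) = ((0 12 1 4 5 7 10 9 6))^(-1)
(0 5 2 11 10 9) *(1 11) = (0 5 2 1 11 10 9) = [5, 11, 1, 3, 4, 2, 6, 7, 8, 0, 9, 10]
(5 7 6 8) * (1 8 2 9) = (1 8 5 7 6 2 9) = [0, 8, 9, 3, 4, 7, 2, 6, 5, 1]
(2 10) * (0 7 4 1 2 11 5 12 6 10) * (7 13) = (0 13 7 4 1 2)(5 12 6 10 11) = [13, 2, 0, 3, 1, 12, 10, 4, 8, 9, 11, 5, 6, 7]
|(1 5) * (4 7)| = 2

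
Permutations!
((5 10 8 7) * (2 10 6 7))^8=((2 10 8)(5 6 7))^8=(2 8 10)(5 7 6)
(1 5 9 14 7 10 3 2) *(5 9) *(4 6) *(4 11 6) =(1 9 14 7 10 3 2)(6 11) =[0, 9, 1, 2, 4, 5, 11, 10, 8, 14, 3, 6, 12, 13, 7]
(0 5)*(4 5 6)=(0 6 4 5)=[6, 1, 2, 3, 5, 0, 4]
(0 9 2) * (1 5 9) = (0 1 5 9 2) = [1, 5, 0, 3, 4, 9, 6, 7, 8, 2]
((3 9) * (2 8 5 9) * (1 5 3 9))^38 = (9)(2 3 8)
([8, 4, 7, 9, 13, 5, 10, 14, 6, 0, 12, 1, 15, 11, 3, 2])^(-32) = (0 8 6 10 12 15 2 7 14 3 9)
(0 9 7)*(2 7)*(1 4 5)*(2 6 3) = (0 9 6 3 2 7)(1 4 5) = [9, 4, 7, 2, 5, 1, 3, 0, 8, 6]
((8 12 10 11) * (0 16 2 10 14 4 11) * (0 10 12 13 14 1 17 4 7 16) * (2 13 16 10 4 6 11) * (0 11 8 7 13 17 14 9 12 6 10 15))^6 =((0 11 7 15)(1 14 13 9 12)(2 6 8 16 17 10 4))^6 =(0 7)(1 14 13 9 12)(2 4 10 17 16 8 6)(11 15)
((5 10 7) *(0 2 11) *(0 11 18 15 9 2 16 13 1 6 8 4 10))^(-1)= (0 5 7 10 4 8 6 1 13 16)(2 9 15 18)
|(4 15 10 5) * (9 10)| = 5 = |(4 15 9 10 5)|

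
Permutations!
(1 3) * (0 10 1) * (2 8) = (0 10 1 3)(2 8) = [10, 3, 8, 0, 4, 5, 6, 7, 2, 9, 1]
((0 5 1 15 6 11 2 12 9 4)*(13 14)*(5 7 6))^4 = ((0 7 6 11 2 12 9 4)(1 15 5)(13 14))^4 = (0 2)(1 15 5)(4 11)(6 9)(7 12)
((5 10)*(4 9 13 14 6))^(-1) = ((4 9 13 14 6)(5 10))^(-1) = (4 6 14 13 9)(5 10)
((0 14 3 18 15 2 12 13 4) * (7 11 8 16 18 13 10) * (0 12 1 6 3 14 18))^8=((0 18 15 2 1 6 3 13 4 12 10 7 11 8 16))^8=(0 4 18 12 15 10 2 7 1 11 6 8 3 16 13)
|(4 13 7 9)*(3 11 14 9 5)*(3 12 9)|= |(3 11 14)(4 13 7 5 12 9)|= 6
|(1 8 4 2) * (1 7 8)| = |(2 7 8 4)| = 4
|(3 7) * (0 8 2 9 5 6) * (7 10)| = |(0 8 2 9 5 6)(3 10 7)| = 6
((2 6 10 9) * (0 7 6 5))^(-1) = ((0 7 6 10 9 2 5))^(-1) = (0 5 2 9 10 6 7)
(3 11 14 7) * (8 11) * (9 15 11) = (3 8 9 15 11 14 7) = [0, 1, 2, 8, 4, 5, 6, 3, 9, 15, 10, 14, 12, 13, 7, 11]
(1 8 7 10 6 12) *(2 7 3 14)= (1 8 3 14 2 7 10 6 12)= [0, 8, 7, 14, 4, 5, 12, 10, 3, 9, 6, 11, 1, 13, 2]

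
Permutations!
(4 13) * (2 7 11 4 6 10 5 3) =(2 7 11 4 13 6 10 5 3) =[0, 1, 7, 2, 13, 3, 10, 11, 8, 9, 5, 4, 12, 6]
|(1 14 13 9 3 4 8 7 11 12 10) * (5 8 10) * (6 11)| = 42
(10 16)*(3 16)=(3 16 10)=[0, 1, 2, 16, 4, 5, 6, 7, 8, 9, 3, 11, 12, 13, 14, 15, 10]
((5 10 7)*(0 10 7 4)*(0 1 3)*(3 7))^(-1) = (0 3 5 7 1 4 10)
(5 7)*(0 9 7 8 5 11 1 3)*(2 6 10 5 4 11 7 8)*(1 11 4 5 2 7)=(11)(0 9 8 5 7 1 3)(2 6 10)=[9, 3, 6, 0, 4, 7, 10, 1, 5, 8, 2, 11]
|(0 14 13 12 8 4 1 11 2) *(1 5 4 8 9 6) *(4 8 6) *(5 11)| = |(0 14 13 12 9 4 11 2)(1 5 8 6)| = 8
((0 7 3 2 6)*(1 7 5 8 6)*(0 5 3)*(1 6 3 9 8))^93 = ((0 9 8 3 2 6 5 1 7))^93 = (0 3 5)(1 9 2)(6 7 8)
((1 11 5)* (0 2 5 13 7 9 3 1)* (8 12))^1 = (0 2 5)(1 11 13 7 9 3)(8 12)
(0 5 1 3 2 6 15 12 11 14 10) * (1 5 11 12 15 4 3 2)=(15)(0 11 14 10)(1 2 6 4 3)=[11, 2, 6, 1, 3, 5, 4, 7, 8, 9, 0, 14, 12, 13, 10, 15]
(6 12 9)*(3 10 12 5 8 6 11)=(3 10 12 9 11)(5 8 6)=[0, 1, 2, 10, 4, 8, 5, 7, 6, 11, 12, 3, 9]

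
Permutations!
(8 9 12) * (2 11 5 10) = (2 11 5 10)(8 9 12) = [0, 1, 11, 3, 4, 10, 6, 7, 9, 12, 2, 5, 8]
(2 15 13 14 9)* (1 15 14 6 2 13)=(1 15)(2 14 9 13 6)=[0, 15, 14, 3, 4, 5, 2, 7, 8, 13, 10, 11, 12, 6, 9, 1]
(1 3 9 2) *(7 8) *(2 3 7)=(1 7 8 2)(3 9)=[0, 7, 1, 9, 4, 5, 6, 8, 2, 3]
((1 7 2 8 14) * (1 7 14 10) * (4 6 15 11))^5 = ((1 14 7 2 8 10)(4 6 15 11))^5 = (1 10 8 2 7 14)(4 6 15 11)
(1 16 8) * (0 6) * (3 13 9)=(0 6)(1 16 8)(3 13 9)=[6, 16, 2, 13, 4, 5, 0, 7, 1, 3, 10, 11, 12, 9, 14, 15, 8]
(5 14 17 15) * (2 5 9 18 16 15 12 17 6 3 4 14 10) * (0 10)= (0 10 2 5)(3 4 14 6)(9 18 16 15)(12 17)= [10, 1, 5, 4, 14, 0, 3, 7, 8, 18, 2, 11, 17, 13, 6, 9, 15, 12, 16]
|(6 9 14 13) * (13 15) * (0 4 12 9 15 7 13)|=|(0 4 12 9 14 7 13 6 15)|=9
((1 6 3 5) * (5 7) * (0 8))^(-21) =((0 8)(1 6 3 7 5))^(-21) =(0 8)(1 5 7 3 6)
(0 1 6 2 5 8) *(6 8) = [1, 8, 5, 3, 4, 6, 2, 7, 0] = (0 1 8)(2 5 6)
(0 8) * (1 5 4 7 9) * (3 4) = (0 8)(1 5 3 4 7 9) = [8, 5, 2, 4, 7, 3, 6, 9, 0, 1]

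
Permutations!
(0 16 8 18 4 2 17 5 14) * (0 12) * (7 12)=(0 16 8 18 4 2 17 5 14 7 12)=[16, 1, 17, 3, 2, 14, 6, 12, 18, 9, 10, 11, 0, 13, 7, 15, 8, 5, 4]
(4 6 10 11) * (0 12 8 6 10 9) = (0 12 8 6 9)(4 10 11) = [12, 1, 2, 3, 10, 5, 9, 7, 6, 0, 11, 4, 8]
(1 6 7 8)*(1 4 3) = (1 6 7 8 4 3) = [0, 6, 2, 1, 3, 5, 7, 8, 4]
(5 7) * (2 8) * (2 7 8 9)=(2 9)(5 8 7)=[0, 1, 9, 3, 4, 8, 6, 5, 7, 2]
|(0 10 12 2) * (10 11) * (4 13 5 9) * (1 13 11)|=10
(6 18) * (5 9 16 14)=(5 9 16 14)(6 18)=[0, 1, 2, 3, 4, 9, 18, 7, 8, 16, 10, 11, 12, 13, 5, 15, 14, 17, 6]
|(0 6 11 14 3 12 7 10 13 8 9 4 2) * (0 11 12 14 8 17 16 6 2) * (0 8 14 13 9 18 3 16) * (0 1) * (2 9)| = 72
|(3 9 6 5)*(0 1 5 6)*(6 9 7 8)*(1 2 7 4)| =12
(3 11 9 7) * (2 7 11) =[0, 1, 7, 2, 4, 5, 6, 3, 8, 11, 10, 9] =(2 7 3)(9 11)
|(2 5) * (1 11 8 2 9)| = 6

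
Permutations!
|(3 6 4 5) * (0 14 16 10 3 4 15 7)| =|(0 14 16 10 3 6 15 7)(4 5)| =8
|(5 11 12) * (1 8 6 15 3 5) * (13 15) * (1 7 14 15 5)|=|(1 8 6 13 5 11 12 7 14 15 3)|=11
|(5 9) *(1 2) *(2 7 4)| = |(1 7 4 2)(5 9)| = 4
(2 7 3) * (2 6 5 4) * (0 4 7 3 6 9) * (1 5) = (0 4 2 3 9)(1 5 7 6) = [4, 5, 3, 9, 2, 7, 1, 6, 8, 0]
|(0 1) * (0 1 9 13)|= |(0 9 13)|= 3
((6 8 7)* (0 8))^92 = ((0 8 7 6))^92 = (8)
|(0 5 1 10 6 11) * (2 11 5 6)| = |(0 6 5 1 10 2 11)| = 7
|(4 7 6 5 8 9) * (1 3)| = 6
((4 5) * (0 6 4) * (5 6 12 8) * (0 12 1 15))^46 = ((0 1 15)(4 6)(5 12 8))^46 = (0 1 15)(5 12 8)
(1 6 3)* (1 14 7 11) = (1 6 3 14 7 11) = [0, 6, 2, 14, 4, 5, 3, 11, 8, 9, 10, 1, 12, 13, 7]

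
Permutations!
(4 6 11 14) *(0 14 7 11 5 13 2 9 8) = (0 14 4 6 5 13 2 9 8)(7 11) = [14, 1, 9, 3, 6, 13, 5, 11, 0, 8, 10, 7, 12, 2, 4]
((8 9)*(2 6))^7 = ((2 6)(8 9))^7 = (2 6)(8 9)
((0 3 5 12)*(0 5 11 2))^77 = ((0 3 11 2)(5 12))^77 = (0 3 11 2)(5 12)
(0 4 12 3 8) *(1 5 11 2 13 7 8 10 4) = (0 1 5 11 2 13 7 8)(3 10 4 12) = [1, 5, 13, 10, 12, 11, 6, 8, 0, 9, 4, 2, 3, 7]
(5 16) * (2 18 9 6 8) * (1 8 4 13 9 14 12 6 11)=(1 8 2 18 14 12 6 4 13 9 11)(5 16)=[0, 8, 18, 3, 13, 16, 4, 7, 2, 11, 10, 1, 6, 9, 12, 15, 5, 17, 14]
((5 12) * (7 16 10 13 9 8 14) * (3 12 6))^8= (7 16 10 13 9 8 14)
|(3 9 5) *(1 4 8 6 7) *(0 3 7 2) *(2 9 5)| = 10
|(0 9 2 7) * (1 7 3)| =|(0 9 2 3 1 7)| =6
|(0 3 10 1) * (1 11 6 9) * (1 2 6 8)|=6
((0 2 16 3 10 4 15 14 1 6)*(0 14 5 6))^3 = (0 3 15 14 2 10 5 1 16 4 6)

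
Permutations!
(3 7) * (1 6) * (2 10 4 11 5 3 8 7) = (1 6)(2 10 4 11 5 3)(7 8) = [0, 6, 10, 2, 11, 3, 1, 8, 7, 9, 4, 5]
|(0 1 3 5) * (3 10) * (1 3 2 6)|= 12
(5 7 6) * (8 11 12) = (5 7 6)(8 11 12) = [0, 1, 2, 3, 4, 7, 5, 6, 11, 9, 10, 12, 8]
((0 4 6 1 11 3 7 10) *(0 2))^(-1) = (0 2 10 7 3 11 1 6 4)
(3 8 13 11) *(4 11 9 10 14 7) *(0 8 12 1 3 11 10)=(0 8 13 9)(1 3 12)(4 10 14 7)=[8, 3, 2, 12, 10, 5, 6, 4, 13, 0, 14, 11, 1, 9, 7]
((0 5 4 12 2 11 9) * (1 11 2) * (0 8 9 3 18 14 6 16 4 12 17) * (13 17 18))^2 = ((0 5 12 1 11 3 13 17)(4 18 14 6 16)(8 9))^2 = (0 12 11 13)(1 3 17 5)(4 14 16 18 6)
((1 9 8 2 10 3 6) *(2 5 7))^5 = ((1 9 8 5 7 2 10 3 6))^5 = (1 2 9 10 8 3 5 6 7)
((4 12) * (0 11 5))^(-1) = (0 5 11)(4 12)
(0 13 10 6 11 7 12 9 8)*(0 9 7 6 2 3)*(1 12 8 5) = [13, 12, 3, 0, 4, 1, 11, 8, 9, 5, 2, 6, 7, 10] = (0 13 10 2 3)(1 12 7 8 9 5)(6 11)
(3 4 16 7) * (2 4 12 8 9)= [0, 1, 4, 12, 16, 5, 6, 3, 9, 2, 10, 11, 8, 13, 14, 15, 7]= (2 4 16 7 3 12 8 9)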